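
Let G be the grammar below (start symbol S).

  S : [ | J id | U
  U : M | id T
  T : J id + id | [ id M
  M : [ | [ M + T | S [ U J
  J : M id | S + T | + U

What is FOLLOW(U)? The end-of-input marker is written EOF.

In S : U: U is at the end, add FOLLOW(S) = { EOF, +, [ }.
In M : S [ U J: add FIRST(J) = { +, [, id }.
In J : + U: U is at the end, add FOLLOW(J) = { EOF, +, [, id }.
Union: FOLLOW(U) = { EOF, +, [, id }.

{ EOF, +, [, id }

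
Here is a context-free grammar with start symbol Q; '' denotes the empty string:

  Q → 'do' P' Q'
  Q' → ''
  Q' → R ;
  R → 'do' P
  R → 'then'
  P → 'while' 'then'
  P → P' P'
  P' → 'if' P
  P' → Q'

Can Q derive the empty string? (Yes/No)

Nullable nonterminals: P, P', Q'.
No production of Q has an RHS whose symbols are all nullable, so Q is not nullable.

No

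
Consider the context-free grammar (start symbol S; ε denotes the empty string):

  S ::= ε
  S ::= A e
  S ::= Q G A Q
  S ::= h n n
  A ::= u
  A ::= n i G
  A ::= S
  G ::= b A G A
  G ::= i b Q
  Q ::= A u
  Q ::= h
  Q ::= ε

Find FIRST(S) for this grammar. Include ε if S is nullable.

S ::= ε contributes ε.
From S ::= A e: A nullable, take FIRST(A) ∪ {e} = { b, e, h, i, n, u }.
From S ::= Q G A Q: Q nullable, take FIRST(Q) ∪ FIRST(G) = { b, e, h, i, n, u }.
S ::= h n n contributes {h}.
Union: FIRST(S) = { b, e, h, i, n, u, ε }.

{ b, e, h, i, n, u, ε }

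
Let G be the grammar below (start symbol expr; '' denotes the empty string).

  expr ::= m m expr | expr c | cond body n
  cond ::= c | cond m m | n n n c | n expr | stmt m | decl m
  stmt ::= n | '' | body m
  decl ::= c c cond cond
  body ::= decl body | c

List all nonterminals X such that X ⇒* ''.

{ stmt }

Directly nullable (have an ''-production): stmt.
No other nonterminal has a production whose RHS symbols are all nullable.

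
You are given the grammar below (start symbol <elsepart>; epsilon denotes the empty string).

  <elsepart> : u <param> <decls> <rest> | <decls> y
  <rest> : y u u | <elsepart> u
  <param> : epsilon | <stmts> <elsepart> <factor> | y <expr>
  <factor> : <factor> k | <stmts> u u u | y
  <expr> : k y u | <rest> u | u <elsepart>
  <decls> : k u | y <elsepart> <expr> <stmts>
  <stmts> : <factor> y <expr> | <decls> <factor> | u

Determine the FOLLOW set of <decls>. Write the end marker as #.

{ k, u, y }

In <elsepart> : u <param> <decls> <rest>: add FIRST(<rest>) = { k, u, y }.
In <elsepart> : <decls> y: add FIRST(y) = { y }.
In <stmts> : <decls> <factor>: add FIRST(<factor>) = { k, u, y }.
Union: FOLLOW(<decls>) = { k, u, y }.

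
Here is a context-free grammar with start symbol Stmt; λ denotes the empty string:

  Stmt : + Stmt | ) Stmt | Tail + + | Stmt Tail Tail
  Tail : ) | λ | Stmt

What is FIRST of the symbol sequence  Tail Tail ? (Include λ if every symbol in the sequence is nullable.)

Add FIRST(Tail)\{λ} = { ), + }; Tail is nullable, continue.
Add FIRST(Tail)\{λ} = { ), + }; Tail is nullable, continue.
Every symbol is nullable, so include λ.

{ ), +, λ }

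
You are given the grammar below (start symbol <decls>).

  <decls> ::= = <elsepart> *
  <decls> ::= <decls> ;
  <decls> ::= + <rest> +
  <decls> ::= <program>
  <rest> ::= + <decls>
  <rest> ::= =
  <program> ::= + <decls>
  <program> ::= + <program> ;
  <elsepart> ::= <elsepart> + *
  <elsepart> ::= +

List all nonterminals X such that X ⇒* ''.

{ } (none)

No nonterminal has an empty production or an RHS whose symbols are all nullable.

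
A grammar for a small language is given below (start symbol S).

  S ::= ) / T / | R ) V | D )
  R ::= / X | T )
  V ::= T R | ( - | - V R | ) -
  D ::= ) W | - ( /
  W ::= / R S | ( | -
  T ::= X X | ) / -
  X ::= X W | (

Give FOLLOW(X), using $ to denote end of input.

In R ::= / X: X is at the end, add FOLLOW(R) = { $, (, ), -, / }.
In T ::= X X: add FIRST(X) = { ( }.
In T ::= X X: X is at the end, add FOLLOW(T) = { (, ), / }.
In X ::= X W: add FIRST(W) = { (, -, / }.
Union: FOLLOW(X) = { $, (, ), -, / }.

{ $, (, ), -, / }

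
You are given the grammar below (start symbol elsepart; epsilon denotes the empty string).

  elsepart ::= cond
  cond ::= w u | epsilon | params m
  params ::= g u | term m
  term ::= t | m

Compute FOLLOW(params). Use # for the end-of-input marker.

In cond ::= params m: add FIRST(m) = { m }.
Union: FOLLOW(params) = { m }.

{ m }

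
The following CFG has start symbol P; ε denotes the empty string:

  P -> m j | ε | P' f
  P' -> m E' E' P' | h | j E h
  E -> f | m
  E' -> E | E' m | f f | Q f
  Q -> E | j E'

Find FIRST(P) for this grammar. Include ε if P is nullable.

P -> m j contributes {m}.
P -> ε contributes ε.
From P -> P' f: add FIRST(P') = { h, j, m }.
Union: FIRST(P) = { h, j, m, ε }.

{ h, j, m, ε }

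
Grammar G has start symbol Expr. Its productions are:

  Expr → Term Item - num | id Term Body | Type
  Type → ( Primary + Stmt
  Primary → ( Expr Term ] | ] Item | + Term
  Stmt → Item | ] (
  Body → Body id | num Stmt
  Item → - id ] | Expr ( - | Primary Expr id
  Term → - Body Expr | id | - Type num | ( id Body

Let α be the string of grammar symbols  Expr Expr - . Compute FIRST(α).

{ (, -, id }

Add FIRST(Expr) = { (, -, id }; Expr is not nullable, stop.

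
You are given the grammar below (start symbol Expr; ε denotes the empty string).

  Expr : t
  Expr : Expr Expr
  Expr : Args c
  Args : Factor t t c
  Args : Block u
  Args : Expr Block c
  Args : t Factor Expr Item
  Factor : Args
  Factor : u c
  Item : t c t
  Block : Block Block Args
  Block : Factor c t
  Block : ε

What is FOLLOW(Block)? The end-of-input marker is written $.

{ c, t, u }

In Args : Block u: add FIRST(u) = { u }.
In Args : Expr Block c: add FIRST(c) = { c }.
In Block : Block Block Args: add FIRST(Block Args) = { t, u }.
In Block : Block Block Args: add FIRST(Args) = { t, u }.
Union: FOLLOW(Block) = { c, t, u }.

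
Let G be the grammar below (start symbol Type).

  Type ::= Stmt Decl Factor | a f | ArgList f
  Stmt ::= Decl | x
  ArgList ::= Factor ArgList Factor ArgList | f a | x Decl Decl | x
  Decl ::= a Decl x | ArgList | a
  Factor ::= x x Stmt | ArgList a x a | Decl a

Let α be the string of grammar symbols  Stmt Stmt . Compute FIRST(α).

Add FIRST(Stmt) = { a, f, x }; Stmt is not nullable, stop.

{ a, f, x }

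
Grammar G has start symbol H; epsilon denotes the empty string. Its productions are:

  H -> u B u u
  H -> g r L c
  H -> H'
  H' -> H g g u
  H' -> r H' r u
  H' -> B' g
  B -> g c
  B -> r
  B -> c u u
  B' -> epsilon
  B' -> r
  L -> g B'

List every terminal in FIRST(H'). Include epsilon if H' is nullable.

{ g, r, u }

From H' -> H g g u: add FIRST(H) = { g, r, u }.
H' -> r H' r u contributes {r}.
From H' -> B' g: B' nullable, take FIRST(B') ∪ {g} = { g, r }.
Union: FIRST(H') = { g, r, u }.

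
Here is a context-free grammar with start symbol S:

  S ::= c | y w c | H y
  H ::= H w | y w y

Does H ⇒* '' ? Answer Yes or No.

No nonterminal in this grammar is nullable.
No production of H has an RHS whose symbols are all nullable, so H is not nullable.

No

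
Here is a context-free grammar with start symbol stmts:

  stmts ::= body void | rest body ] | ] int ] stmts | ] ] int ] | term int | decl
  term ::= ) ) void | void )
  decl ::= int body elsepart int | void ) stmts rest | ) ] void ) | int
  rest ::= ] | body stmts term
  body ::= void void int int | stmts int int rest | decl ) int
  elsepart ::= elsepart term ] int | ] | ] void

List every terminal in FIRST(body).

{ ), ], int, void }

body ::= void void int int contributes {void}.
From body ::= stmts int int rest: add FIRST(stmts) = { ), ], int, void }.
From body ::= decl ) int: add FIRST(decl) = { ), int, void }.
Union: FIRST(body) = { ), ], int, void }.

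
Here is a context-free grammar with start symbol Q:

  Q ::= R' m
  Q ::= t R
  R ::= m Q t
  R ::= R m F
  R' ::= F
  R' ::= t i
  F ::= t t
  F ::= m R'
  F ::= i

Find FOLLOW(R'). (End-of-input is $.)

{ $, m, t }

In Q ::= R' m: add FIRST(m) = { m }.
In F ::= m R': R' is at the end, add FOLLOW(F) = { $, m, t }.
Union: FOLLOW(R') = { $, m, t }.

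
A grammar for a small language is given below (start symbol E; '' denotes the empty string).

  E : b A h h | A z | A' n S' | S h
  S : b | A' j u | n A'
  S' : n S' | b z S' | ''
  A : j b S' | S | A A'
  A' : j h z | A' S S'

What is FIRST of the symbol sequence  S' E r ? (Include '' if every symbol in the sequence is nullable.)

Add FIRST(S')\{''} = { b, n }; S' is nullable, continue.
Add FIRST(E) = { b, j, n }; E is not nullable, stop.

{ b, j, n }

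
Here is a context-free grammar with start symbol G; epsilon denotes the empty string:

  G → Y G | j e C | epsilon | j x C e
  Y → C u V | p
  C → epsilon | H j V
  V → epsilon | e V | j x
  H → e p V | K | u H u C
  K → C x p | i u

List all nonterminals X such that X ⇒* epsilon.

{ C, G, V }

Directly nullable (have an epsilon-production): G, C, V.
No other nonterminal has a production whose RHS symbols are all nullable.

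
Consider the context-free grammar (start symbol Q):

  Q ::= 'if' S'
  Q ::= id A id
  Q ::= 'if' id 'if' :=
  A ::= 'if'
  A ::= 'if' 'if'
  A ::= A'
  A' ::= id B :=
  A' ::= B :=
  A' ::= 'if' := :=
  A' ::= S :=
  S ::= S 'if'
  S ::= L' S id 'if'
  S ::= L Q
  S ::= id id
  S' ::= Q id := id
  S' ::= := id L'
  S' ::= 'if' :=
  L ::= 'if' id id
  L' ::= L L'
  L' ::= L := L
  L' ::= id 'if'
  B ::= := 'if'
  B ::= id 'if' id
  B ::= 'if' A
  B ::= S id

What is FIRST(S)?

{ 'if', id }

From S ::= S 'if': add FIRST(S) = { 'if', id }.
From S ::= L' S id 'if': add FIRST(L') = { 'if', id }.
From S ::= L Q: add FIRST(L) = { 'if' }.
S ::= id id contributes {id}.
Union: FIRST(S) = { 'if', id }.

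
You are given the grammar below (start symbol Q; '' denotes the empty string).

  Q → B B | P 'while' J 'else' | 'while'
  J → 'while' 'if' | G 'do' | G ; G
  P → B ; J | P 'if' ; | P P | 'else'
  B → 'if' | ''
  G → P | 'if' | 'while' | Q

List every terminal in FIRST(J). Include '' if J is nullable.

J → 'while' 'if' contributes {'while'}.
From J → G 'do': G nullable, take FIRST(G) ∪ {'do'} = { 'do', 'else', 'if', 'while', ; }.
From J → G ; G: G nullable, take FIRST(G) ∪ {;} = { 'else', 'if', 'while', ; }.
Union: FIRST(J) = { 'do', 'else', 'if', 'while', ; }.

{ 'do', 'else', 'if', 'while', ; }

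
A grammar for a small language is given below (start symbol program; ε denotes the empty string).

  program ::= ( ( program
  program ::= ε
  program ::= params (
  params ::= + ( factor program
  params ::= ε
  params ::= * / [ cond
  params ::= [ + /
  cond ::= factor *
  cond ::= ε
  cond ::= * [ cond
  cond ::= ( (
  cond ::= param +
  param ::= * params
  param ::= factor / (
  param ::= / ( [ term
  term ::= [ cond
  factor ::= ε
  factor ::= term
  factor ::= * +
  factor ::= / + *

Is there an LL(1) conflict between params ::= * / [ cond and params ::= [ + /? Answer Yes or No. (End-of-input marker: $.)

No

FIRST(* / [ cond) = { * } and FIRST([ + /) = { [ }.
The FIRST sets are disjoint and neither alternative is nullable — no conflict.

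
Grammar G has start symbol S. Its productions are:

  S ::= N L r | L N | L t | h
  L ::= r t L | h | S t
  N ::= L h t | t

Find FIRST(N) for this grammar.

From N ::= L h t: add FIRST(L) = { h, r, t }.
N ::= t contributes {t}.
Union: FIRST(N) = { h, r, t }.

{ h, r, t }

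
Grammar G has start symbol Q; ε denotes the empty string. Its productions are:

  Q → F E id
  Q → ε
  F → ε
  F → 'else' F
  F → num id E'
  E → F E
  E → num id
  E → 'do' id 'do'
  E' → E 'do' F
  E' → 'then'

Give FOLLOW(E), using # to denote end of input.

{ 'do', id }

In Q → F E id: add FIRST(id) = { id }.
In E → F E: E is at the end, add FOLLOW(E) = { 'do', id }.
In E' → E 'do' F: add FIRST('do' F) = { 'do' }.
Union: FOLLOW(E) = { 'do', id }.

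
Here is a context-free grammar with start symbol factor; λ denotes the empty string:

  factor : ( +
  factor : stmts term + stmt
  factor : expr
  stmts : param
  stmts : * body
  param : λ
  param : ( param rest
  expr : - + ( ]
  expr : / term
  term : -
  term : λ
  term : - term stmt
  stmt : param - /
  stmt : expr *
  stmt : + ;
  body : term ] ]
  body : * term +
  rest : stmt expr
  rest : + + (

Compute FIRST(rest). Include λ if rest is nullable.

{ (, +, -, / }

From rest : stmt expr: add FIRST(stmt) = { (, +, -, / }.
rest : + + ( contributes {+}.
Union: FIRST(rest) = { (, +, -, / }.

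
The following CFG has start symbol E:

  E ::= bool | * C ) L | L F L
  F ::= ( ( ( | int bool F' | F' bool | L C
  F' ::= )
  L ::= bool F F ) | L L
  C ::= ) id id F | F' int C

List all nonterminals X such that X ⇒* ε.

{ } (none)

No nonterminal has an empty production or an RHS whose symbols are all nullable.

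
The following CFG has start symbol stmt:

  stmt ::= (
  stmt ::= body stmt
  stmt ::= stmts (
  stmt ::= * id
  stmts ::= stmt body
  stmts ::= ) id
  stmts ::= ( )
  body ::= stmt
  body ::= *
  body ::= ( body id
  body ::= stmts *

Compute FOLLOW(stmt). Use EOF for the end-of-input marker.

stmt is the start symbol, so EOF ∈ FOLLOW(stmt).
In stmt ::= body stmt: stmt is at the end, add FOLLOW(stmt) = { EOF, (, ), *, id }.
In stmts ::= stmt body: add FIRST(body) = { (, ), * }.
In body ::= stmt: stmt is at the end, add FOLLOW(body) = { (, ), *, id }.
Union: FOLLOW(stmt) = { EOF, (, ), *, id }.

{ EOF, (, ), *, id }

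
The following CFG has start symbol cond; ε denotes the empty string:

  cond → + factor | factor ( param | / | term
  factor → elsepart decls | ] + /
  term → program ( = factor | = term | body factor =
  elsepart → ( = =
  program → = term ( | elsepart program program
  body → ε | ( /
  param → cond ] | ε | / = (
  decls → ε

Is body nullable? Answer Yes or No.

Yes

body has an ε-production, so body ⇒ ε.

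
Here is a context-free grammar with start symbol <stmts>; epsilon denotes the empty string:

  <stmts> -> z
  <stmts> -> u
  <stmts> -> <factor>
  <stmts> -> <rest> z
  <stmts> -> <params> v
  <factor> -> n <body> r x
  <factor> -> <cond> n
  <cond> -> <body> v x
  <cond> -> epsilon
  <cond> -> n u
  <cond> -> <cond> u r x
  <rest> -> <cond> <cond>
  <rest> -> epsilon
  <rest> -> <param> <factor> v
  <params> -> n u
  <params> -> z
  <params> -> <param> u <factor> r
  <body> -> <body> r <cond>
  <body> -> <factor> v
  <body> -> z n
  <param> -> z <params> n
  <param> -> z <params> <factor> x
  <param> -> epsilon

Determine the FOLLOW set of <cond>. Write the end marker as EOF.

In <factor> -> <cond> n: add FIRST(n) = { n }.
In <cond> -> <cond> u r x: add FIRST(u r x) = { u }.
In <rest> -> <cond> <cond>: add FIRST(<cond>)\{epsilon} = { n, u, z }.
  Since <cond> is nullable, also add FOLLOW(<rest>) = { z }.
In <rest> -> <cond> <cond>: <cond> is at the end, add FOLLOW(<rest>) = { z }.
In <body> -> <body> r <cond>: <cond> is at the end, add FOLLOW(<body>) = { r, v }.
Union: FOLLOW(<cond>) = { n, r, u, v, z }.

{ n, r, u, v, z }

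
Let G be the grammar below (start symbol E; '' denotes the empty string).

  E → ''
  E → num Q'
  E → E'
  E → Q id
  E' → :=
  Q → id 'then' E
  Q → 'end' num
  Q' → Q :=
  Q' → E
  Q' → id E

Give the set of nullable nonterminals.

Directly nullable (have an ''-production): E.
Q' → E with every symbol nullable, so Q' is nullable.
No other nonterminal has a production whose RHS symbols are all nullable.

{ E, Q' }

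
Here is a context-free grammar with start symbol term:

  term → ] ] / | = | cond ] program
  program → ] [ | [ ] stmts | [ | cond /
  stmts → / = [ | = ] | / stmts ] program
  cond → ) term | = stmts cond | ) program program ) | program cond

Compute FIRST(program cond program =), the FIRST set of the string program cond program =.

Add FIRST(program) = { ), =, [, ] }; program is not nullable, stop.

{ ), =, [, ] }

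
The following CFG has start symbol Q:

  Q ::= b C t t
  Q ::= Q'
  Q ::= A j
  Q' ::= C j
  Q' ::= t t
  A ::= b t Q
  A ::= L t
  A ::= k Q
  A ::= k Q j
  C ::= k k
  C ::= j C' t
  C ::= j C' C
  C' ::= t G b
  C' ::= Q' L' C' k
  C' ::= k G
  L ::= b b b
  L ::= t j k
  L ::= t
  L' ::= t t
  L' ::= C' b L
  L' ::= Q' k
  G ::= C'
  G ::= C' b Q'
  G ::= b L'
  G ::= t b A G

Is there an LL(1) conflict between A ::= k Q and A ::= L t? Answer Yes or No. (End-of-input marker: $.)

FIRST(k Q) = { k } and FIRST(L t) = { b, t }.
The FIRST sets are disjoint and neither alternative is nullable — no conflict.

No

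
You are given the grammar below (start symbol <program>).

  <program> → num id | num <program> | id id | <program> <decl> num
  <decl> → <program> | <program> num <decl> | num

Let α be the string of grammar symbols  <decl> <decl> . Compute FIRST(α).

Add FIRST(<decl>) = { id, num }; <decl> is not nullable, stop.

{ id, num }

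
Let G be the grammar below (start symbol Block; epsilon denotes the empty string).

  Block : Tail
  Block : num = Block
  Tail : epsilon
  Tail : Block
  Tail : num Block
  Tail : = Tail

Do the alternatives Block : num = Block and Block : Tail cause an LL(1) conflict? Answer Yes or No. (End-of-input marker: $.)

Yes

FIRST(num = Block) = { num } and FIRST(Tail) = { =, num, epsilon }.
Both contain num, so the two alternatives are not disjoint — LL(1) conflict.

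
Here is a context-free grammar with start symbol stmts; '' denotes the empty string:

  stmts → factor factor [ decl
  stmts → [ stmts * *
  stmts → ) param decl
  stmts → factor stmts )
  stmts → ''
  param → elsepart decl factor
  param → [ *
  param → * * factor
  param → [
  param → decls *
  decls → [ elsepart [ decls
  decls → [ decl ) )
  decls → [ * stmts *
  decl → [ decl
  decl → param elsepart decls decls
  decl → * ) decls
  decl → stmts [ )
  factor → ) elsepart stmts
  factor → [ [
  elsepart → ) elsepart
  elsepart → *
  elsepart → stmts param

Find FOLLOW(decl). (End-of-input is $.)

{ $, ), *, [ }

In stmts → factor factor [ decl: decl is at the end, add FOLLOW(stmts) = { $, ), *, [ }.
In stmts → ) param decl: decl is at the end, add FOLLOW(stmts) = { $, ), *, [ }.
In param → elsepart decl factor: add FIRST(factor) = { ), [ }.
In decls → [ decl ) ): add FIRST() )) = { ) }.
In decl → [ decl: decl is at the end, add FOLLOW(decl) = { $, ), *, [ }.
Union: FOLLOW(decl) = { $, ), *, [ }.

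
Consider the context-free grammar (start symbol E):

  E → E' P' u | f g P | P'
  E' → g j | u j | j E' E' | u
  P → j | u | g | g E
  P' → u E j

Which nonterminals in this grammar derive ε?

{ } (none)

No nonterminal has an empty production or an RHS whose symbols are all nullable.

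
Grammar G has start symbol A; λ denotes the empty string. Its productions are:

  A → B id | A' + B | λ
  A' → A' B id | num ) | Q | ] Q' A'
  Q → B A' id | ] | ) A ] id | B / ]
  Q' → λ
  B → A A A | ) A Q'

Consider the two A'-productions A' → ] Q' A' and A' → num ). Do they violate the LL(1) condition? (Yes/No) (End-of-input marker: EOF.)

FIRST(] Q' A') = { ] } and FIRST(num )) = { num }.
The FIRST sets are disjoint and neither alternative is nullable — no conflict.

No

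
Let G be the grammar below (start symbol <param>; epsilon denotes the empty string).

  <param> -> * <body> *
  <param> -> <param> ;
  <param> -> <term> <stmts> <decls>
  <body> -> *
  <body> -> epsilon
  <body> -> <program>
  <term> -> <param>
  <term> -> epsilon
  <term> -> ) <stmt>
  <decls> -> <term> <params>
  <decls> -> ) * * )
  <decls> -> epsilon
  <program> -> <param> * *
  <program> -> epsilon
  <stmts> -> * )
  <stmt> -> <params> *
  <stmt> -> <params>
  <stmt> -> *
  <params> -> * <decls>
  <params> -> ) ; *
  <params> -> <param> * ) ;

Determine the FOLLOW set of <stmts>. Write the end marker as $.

In <param> -> <term> <stmts> <decls>: add FIRST(<decls>)\{epsilon} = { ), * }.
  Since <decls> is nullable, also add FOLLOW(<param>) = { $, ), *, ; }.
Union: FOLLOW(<stmts>) = { $, ), *, ; }.

{ $, ), *, ; }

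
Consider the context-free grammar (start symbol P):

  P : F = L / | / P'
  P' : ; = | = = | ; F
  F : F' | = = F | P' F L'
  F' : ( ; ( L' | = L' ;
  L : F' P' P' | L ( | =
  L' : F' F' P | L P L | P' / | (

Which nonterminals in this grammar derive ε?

No nonterminal has an empty production or an RHS whose symbols are all nullable.

{ } (none)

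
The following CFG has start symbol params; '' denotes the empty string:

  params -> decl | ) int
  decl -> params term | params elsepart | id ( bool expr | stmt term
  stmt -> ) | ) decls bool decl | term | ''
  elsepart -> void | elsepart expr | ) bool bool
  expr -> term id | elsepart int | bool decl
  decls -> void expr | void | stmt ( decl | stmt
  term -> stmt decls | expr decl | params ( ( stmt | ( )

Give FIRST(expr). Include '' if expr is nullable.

{ (, ), bool, id, void }

From expr -> term id: term nullable, take FIRST(term) ∪ {id} = { (, ), bool, id, void }.
From expr -> elsepart int: add FIRST(elsepart) = { ), void }.
expr -> bool decl contributes {bool}.
Union: FIRST(expr) = { (, ), bool, id, void }.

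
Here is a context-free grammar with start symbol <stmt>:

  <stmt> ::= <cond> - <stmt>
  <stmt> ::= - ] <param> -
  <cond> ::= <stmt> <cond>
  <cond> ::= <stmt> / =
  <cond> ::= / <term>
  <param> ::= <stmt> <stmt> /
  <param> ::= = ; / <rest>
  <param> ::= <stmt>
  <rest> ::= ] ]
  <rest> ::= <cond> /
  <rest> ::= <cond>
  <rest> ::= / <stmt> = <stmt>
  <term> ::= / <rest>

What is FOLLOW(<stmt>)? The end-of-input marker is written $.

<stmt> is the start symbol, so $ ∈ FOLLOW(<stmt>).
In <stmt> ::= <cond> - <stmt>: <stmt> is at the end, add FOLLOW(<stmt>) = { $, -, /, = }.
In <cond> ::= <stmt> <cond>: add FIRST(<cond>) = { -, / }.
In <cond> ::= <stmt> / =: add FIRST(/ =) = { / }.
In <param> ::= <stmt> <stmt> /: add FIRST(<stmt> /) = { -, / }.
In <param> ::= <stmt> <stmt> /: add FIRST(/) = { / }.
In <param> ::= <stmt>: <stmt> is at the end, add FOLLOW(<param>) = { - }.
In <rest> ::= / <stmt> = <stmt>: add FIRST(= <stmt>) = { = }.
In <rest> ::= / <stmt> = <stmt>: <stmt> is at the end, add FOLLOW(<rest>) = { -, / }.
Union: FOLLOW(<stmt>) = { $, -, /, = }.

{ $, -, /, = }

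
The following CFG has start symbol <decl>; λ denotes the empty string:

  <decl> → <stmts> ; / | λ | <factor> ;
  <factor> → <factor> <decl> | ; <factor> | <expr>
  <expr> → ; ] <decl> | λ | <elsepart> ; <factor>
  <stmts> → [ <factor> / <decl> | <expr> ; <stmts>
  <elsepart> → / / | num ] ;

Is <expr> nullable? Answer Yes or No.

<expr> has an λ-production, so <expr> ⇒ λ.

Yes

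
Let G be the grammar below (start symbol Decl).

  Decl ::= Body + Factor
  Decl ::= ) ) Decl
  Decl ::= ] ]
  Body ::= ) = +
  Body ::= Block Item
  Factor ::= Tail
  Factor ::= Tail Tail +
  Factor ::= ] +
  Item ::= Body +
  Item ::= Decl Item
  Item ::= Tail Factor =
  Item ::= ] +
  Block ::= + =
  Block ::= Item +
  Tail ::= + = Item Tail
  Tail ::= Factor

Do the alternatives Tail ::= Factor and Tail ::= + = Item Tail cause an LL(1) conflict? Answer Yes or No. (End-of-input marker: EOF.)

Yes

FIRST(Factor) = { +, ] } and FIRST(+ = Item Tail) = { + }.
Both contain +, so the two alternatives are not disjoint — LL(1) conflict.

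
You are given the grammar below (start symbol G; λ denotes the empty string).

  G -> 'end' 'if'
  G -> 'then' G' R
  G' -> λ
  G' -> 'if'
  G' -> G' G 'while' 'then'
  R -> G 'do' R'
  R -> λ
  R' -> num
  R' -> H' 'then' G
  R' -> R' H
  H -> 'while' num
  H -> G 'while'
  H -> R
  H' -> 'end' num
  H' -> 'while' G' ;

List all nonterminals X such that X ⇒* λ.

{ G', H, R }

Directly nullable (have an λ-production): G', R.
H -> R with every symbol nullable, so H is nullable.
No other nonterminal has a production whose RHS symbols are all nullable.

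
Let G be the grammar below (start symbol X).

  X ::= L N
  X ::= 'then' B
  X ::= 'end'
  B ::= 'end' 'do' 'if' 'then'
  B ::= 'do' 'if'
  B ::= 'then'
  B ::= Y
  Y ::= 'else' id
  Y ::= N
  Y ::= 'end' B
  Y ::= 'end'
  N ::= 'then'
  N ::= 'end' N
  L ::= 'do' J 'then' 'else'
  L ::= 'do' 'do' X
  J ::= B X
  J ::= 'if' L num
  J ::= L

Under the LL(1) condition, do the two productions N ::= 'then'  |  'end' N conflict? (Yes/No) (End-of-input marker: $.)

No

FIRST('then') = { 'then' } and FIRST('end' N) = { 'end' }.
The FIRST sets are disjoint and neither alternative is nullable — no conflict.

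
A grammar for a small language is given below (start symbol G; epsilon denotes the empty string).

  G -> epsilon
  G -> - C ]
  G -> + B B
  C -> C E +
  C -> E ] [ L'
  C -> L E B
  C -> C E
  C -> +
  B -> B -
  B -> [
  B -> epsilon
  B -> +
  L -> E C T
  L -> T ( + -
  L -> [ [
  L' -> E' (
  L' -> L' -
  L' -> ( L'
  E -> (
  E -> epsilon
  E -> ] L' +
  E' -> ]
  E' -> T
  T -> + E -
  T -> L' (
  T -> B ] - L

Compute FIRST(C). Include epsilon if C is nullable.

{ (, +, -, [, ] }

From C -> C E +: add FIRST(C) = { (, +, -, [, ] }.
From C -> E ] [ L': E nullable, take FIRST(E) ∪ {]} = { (, ] }.
From C -> L E B: add FIRST(L) = { (, +, -, [, ] }.
From C -> C E: add FIRST(C) = { (, +, -, [, ] }.
C -> + contributes {+}.
Union: FIRST(C) = { (, +, -, [, ] }.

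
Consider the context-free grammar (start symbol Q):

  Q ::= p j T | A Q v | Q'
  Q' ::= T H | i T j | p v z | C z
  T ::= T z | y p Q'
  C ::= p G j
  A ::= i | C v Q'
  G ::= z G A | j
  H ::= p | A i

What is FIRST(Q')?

From Q' ::= T H: add FIRST(T) = { y }.
Q' ::= i T j contributes {i}.
Q' ::= p v z contributes {p}.
From Q' ::= C z: add FIRST(C) = { p }.
Union: FIRST(Q') = { i, p, y }.

{ i, p, y }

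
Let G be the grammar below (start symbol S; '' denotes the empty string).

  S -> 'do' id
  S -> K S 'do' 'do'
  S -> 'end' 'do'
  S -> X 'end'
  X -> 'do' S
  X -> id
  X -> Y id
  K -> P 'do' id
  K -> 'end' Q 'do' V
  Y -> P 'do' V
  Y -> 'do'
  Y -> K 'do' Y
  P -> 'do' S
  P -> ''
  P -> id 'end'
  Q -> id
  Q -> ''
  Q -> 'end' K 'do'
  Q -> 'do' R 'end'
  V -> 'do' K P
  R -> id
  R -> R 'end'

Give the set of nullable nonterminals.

Directly nullable (have an ''-production): P, Q.
No other nonterminal has a production whose RHS symbols are all nullable.

{ P, Q }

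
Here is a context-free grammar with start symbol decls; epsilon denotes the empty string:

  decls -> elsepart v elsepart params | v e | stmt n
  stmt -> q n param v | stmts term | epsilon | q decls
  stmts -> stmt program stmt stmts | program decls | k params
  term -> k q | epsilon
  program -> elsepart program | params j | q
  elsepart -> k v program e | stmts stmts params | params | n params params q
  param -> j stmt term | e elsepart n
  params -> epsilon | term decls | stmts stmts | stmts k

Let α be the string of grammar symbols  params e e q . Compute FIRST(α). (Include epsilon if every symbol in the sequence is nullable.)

{ e, j, k, n, q, v }

Add FIRST(params)\{epsilon} = { j, k, n, q, v }; params is nullable, continue.
e is a terminal; add {e} and stop.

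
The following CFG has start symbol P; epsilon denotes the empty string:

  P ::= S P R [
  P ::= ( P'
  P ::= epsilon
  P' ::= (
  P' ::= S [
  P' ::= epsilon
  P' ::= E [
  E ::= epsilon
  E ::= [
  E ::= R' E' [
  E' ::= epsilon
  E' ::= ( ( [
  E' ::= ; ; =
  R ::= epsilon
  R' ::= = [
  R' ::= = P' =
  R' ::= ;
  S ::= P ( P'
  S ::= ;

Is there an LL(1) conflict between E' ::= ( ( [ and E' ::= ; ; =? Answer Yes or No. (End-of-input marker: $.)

No

FIRST(( ( [) = { ( } and FIRST(; ; =) = { ; }.
The FIRST sets are disjoint and neither alternative is nullable — no conflict.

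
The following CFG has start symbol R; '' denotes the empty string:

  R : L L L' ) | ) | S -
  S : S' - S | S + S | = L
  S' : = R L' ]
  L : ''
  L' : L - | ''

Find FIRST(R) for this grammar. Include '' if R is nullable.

From R : L L L' ): L, L, L' nullable, take FIRST(L) ∪ FIRST(L) ∪ FIRST(L') ∪ {)} = { ), - }.
R : ) contributes {)}.
From R : S -: add FIRST(S) = { = }.
Union: FIRST(R) = { ), -, = }.

{ ), -, = }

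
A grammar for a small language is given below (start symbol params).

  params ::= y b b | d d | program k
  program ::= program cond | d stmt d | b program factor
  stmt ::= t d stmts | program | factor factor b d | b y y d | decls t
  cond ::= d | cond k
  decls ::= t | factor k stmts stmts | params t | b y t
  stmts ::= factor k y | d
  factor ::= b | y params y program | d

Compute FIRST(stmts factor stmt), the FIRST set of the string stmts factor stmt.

{ b, d, y }

Add FIRST(stmts) = { b, d, y }; stmts is not nullable, stop.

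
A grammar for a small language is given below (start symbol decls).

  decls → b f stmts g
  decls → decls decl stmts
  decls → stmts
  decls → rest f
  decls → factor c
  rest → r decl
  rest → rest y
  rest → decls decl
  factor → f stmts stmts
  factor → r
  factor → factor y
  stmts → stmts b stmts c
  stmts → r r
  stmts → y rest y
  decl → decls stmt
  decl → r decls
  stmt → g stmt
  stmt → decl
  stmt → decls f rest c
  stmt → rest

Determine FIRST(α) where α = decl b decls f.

Add FIRST(decl) = { b, f, r, y }; decl is not nullable, stop.

{ b, f, r, y }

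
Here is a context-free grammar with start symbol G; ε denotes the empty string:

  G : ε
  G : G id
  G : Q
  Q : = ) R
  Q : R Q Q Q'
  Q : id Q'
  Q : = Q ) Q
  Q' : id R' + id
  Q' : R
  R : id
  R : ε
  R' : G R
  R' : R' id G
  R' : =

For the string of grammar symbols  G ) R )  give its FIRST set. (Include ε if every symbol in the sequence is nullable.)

{ ), =, id }

Add FIRST(G)\{ε} = { =, id }; G is nullable, continue.
) is a terminal; add {)} and stop.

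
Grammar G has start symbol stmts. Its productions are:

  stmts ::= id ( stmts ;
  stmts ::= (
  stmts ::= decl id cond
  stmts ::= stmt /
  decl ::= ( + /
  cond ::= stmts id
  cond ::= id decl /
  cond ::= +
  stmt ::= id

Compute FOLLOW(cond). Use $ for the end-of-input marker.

{ $, ;, id }

In stmts ::= decl id cond: cond is at the end, add FOLLOW(stmts) = { $, ;, id }.
Union: FOLLOW(cond) = { $, ;, id }.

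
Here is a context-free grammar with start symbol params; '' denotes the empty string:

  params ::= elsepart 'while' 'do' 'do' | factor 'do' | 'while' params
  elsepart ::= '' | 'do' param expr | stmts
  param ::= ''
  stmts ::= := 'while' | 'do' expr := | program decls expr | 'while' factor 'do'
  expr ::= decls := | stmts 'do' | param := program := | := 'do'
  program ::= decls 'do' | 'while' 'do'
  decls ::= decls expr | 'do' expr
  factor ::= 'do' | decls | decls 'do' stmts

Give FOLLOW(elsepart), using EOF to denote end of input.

{ 'while' }

In params ::= elsepart 'while' 'do' 'do': add FIRST('while' 'do' 'do') = { 'while' }.
Union: FOLLOW(elsepart) = { 'while' }.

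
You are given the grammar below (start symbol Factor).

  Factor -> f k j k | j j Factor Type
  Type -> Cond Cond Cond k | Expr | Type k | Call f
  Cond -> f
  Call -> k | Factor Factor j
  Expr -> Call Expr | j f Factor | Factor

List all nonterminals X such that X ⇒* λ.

No nonterminal has an empty production or an RHS whose symbols are all nullable.

{ } (none)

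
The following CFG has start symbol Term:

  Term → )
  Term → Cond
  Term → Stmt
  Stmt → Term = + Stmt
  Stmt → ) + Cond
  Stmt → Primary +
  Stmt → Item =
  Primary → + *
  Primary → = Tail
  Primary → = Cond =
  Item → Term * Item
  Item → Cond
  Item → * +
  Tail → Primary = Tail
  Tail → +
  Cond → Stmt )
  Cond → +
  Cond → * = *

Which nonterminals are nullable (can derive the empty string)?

No nonterminal has an empty production or an RHS whose symbols are all nullable.

{ } (none)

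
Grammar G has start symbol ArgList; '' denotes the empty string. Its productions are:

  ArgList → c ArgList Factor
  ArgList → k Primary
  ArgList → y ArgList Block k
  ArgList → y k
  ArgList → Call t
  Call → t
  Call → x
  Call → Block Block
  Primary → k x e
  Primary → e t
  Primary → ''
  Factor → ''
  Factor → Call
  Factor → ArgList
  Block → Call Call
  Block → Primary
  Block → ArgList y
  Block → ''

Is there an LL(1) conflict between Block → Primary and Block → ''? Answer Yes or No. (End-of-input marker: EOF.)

Yes

FIRST(Primary) = { e, k, '' } and FIRST('') = { '' }.
Both alternatives are nullable, violating the LL(1) condition.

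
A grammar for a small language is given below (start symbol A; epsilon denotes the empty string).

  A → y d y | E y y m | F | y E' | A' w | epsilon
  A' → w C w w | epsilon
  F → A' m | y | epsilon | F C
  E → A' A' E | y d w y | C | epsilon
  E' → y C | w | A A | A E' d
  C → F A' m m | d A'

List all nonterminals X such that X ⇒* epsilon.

Directly nullable (have an epsilon-production): A, A', F, E.
E' → A A with every symbol nullable, so E' is nullable.
No other nonterminal has a production whose RHS symbols are all nullable.

{ A, A', E, E', F }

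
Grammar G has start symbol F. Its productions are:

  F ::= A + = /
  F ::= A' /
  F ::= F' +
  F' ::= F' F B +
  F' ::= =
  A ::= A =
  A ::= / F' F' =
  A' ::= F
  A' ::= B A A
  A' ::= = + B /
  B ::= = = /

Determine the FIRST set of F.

From F ::= A + = /: add FIRST(A) = { / }.
From F ::= A' /: add FIRST(A') = { /, = }.
From F ::= F' +: add FIRST(F') = { = }.
Union: FIRST(F) = { /, = }.

{ /, = }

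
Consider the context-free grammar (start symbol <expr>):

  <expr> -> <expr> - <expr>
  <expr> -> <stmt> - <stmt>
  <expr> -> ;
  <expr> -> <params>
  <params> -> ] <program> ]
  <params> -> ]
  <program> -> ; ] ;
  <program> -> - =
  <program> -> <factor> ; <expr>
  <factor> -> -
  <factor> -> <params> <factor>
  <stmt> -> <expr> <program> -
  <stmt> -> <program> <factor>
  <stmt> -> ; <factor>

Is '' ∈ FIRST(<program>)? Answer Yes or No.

No

No nonterminal in this grammar is nullable.
No production of <program> has an RHS whose symbols are all nullable, so <program> is not nullable.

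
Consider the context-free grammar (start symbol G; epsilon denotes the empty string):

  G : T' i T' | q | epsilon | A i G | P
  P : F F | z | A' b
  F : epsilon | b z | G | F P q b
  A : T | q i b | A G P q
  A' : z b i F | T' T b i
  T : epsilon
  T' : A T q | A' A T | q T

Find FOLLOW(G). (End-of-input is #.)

G is the start symbol, so # ∈ FOLLOW(G).
In G : A i G: G is at the end, add FOLLOW(G) = { #, b, i, q, z }.
In F : G: G is at the end, add FOLLOW(F) = { #, b, i, q, z }.
In A : A G P q: add FIRST(P q) = { b, i, q, z }.
Union: FOLLOW(G) = { #, b, i, q, z }.

{ #, b, i, q, z }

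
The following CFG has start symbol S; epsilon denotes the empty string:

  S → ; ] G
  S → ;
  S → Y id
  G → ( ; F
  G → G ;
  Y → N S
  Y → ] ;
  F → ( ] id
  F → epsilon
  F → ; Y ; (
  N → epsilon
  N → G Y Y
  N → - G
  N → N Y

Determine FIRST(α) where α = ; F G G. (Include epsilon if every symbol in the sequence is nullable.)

{ ; }

; is a terminal; add {;} and stop.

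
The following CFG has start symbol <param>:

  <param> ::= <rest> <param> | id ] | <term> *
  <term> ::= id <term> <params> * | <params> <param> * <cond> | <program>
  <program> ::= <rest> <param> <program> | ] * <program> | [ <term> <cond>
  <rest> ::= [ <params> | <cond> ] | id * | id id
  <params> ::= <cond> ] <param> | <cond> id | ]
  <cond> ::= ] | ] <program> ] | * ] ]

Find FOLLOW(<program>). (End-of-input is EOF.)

{ *, ] }

In <term> ::= <program>: <program> is at the end, add FOLLOW(<term>) = { *, ] }.
In <program> ::= <rest> <param> <program>: <program> is at the end, add FOLLOW(<program>) = { *, ] }.
In <program> ::= ] * <program>: <program> is at the end, add FOLLOW(<program>) = { *, ] }.
In <cond> ::= ] <program> ]: add FIRST(]) = { ] }.
Union: FOLLOW(<program>) = { *, ] }.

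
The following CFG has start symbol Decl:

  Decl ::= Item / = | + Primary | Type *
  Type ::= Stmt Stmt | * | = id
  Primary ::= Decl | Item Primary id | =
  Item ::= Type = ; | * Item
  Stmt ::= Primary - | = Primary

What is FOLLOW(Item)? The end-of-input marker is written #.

{ *, +, /, = }

In Decl ::= Item / =: add FIRST(/ =) = { / }.
In Primary ::= Item Primary id: add FIRST(Primary id) = { *, +, = }.
In Item ::= * Item: Item is at the end, add FOLLOW(Item) = { *, +, /, = }.
Union: FOLLOW(Item) = { *, +, /, = }.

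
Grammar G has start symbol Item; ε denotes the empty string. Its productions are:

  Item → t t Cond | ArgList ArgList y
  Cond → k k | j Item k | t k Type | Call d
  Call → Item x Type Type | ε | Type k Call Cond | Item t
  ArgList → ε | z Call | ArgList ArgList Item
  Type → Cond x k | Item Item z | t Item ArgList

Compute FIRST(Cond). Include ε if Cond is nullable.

{ d, j, k, t, y, z }

Cond → k k contributes {k}.
Cond → j Item k contributes {j}.
Cond → t k Type contributes {t}.
From Cond → Call d: Call nullable, take FIRST(Call) ∪ {d} = { d, j, k, t, y, z }.
Union: FIRST(Cond) = { d, j, k, t, y, z }.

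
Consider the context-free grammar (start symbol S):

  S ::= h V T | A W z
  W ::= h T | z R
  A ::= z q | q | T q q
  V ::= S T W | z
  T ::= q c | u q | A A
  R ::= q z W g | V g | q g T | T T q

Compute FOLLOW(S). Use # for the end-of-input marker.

S is the start symbol, so # ∈ FOLLOW(S).
In V ::= S T W: add FIRST(T W) = { q, u, z }.
Union: FOLLOW(S) = { #, q, u, z }.

{ #, q, u, z }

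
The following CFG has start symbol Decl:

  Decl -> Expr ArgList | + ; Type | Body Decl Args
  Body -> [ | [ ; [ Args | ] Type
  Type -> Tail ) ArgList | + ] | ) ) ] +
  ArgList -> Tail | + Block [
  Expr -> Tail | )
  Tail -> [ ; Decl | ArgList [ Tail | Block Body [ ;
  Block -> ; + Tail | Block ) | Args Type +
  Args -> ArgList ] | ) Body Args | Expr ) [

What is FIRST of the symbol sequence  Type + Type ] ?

Add FIRST(Type) = { ), +, ;, [ }; Type is not nullable, stop.

{ ), +, ;, [ }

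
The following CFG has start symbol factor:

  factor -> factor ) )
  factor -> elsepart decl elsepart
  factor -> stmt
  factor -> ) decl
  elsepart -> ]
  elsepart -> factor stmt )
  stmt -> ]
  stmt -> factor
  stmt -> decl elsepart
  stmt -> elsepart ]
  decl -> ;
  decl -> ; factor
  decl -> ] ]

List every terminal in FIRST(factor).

From factor -> factor ) ): add FIRST(factor) = { ), ;, ] }.
From factor -> elsepart decl elsepart: add FIRST(elsepart) = { ), ;, ] }.
From factor -> stmt: add FIRST(stmt) = { ), ;, ] }.
factor -> ) decl contributes {)}.
Union: FIRST(factor) = { ), ;, ] }.

{ ), ;, ] }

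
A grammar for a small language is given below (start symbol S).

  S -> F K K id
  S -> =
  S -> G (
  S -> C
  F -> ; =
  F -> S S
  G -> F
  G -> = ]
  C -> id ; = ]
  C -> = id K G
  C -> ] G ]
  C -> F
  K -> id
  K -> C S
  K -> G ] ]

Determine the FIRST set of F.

{ ;, =, ], id }

F -> ; = contributes {;}.
From F -> S S: add FIRST(S) = { ;, =, ], id }.
Union: FIRST(F) = { ;, =, ], id }.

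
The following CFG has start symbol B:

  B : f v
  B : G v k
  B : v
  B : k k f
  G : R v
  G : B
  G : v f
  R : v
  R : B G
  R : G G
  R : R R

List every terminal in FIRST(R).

{ f, k, v }

R : v contributes {v}.
From R : B G: add FIRST(B) = { f, k, v }.
From R : G G: add FIRST(G) = { f, k, v }.
From R : R R: add FIRST(R) = { f, k, v }.
Union: FIRST(R) = { f, k, v }.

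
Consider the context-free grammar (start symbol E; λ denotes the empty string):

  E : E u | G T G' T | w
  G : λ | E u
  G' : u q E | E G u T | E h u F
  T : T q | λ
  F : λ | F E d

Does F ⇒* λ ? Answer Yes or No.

Yes

F has an λ-production, so F ⇒ λ.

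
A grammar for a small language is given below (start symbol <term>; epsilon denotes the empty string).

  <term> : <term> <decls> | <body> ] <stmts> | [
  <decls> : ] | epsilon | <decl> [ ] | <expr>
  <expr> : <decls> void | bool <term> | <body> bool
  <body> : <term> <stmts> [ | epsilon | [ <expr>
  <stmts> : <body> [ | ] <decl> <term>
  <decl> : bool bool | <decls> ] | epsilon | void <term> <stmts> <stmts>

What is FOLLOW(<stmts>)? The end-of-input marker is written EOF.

{ EOF, [, ], bool, void }

In <term> : <body> ] <stmts>: <stmts> is at the end, add FOLLOW(<term>) = { EOF, [, ], bool, void }.
In <body> : <term> <stmts> [: add FIRST([) = { [ }.
In <decl> : void <term> <stmts> <stmts>: add FIRST(<stmts>) = { [, ] }.
In <decl> : void <term> <stmts> <stmts>: <stmts> is at the end, add FOLLOW(<decl>) = { [, ] }.
Union: FOLLOW(<stmts>) = { EOF, [, ], bool, void }.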